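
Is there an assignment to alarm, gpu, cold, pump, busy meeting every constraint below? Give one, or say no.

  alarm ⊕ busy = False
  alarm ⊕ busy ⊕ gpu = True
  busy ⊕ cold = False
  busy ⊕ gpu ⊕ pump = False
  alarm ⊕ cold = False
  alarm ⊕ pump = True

alarm = True, gpu = True, cold = True, pump = False, busy = True

alarm ⊕ busy = T ⊕ T = False ✓
alarm ⊕ busy ⊕ gpu = T ⊕ T ⊕ T = True ✓
busy ⊕ cold = T ⊕ T = False ✓
busy ⊕ gpu ⊕ pump = T ⊕ T ⊕ F = False ✓
alarm ⊕ cold = T ⊕ T = False ✓
alarm ⊕ pump = T ⊕ F = True ✓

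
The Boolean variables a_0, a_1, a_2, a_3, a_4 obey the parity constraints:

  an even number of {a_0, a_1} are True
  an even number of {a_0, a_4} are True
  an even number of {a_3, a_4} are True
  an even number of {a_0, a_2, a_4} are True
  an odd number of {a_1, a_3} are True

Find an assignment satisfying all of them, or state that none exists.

Adding constraints 1, 2, 3, 5 mod 2: every variable appears an even number of times on the left, so the left side is 0.
But the right sides sum to 1 (mod 2). 0 ≠ 1 — the system is inconsistent.

Unsatisfiable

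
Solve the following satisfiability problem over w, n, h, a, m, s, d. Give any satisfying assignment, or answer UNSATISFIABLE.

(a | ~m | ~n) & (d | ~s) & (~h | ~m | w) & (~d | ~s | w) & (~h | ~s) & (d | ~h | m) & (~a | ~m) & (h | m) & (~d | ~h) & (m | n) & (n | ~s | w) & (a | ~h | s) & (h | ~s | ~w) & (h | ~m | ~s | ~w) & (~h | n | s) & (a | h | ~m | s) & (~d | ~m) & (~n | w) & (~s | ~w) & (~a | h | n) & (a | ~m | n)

Case m = True:
  (~a | ~m) forces a = False.
  (a | ~m | ~n) forces n = False.
  Clause (a | ~m | n) is falsified — contradiction.
Case m = False:
  (h | m) forces h = True.
  (~h | ~s) forces s = False.
  (d | ~h | m) forces d = True.
  Clause (~d | ~h) is falsified — contradiction.
Both cases fail, so the formula is unsatisfiable.

UNSATISFIABLE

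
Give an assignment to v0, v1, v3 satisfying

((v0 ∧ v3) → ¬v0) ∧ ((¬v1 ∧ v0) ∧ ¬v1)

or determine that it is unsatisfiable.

v0 = True, v1 = False, v3 = False

  (v0 ∧ v3) → ¬v0 = True
    v0 ∧ v3 = False
    ¬v0 = False
  (¬v1 ∧ v0) ∧ ¬v1 = True
    ¬v1 ∧ v0 = True
      ¬v1 = True
    ¬v1 = True
Both conjuncts True, so the formula holds.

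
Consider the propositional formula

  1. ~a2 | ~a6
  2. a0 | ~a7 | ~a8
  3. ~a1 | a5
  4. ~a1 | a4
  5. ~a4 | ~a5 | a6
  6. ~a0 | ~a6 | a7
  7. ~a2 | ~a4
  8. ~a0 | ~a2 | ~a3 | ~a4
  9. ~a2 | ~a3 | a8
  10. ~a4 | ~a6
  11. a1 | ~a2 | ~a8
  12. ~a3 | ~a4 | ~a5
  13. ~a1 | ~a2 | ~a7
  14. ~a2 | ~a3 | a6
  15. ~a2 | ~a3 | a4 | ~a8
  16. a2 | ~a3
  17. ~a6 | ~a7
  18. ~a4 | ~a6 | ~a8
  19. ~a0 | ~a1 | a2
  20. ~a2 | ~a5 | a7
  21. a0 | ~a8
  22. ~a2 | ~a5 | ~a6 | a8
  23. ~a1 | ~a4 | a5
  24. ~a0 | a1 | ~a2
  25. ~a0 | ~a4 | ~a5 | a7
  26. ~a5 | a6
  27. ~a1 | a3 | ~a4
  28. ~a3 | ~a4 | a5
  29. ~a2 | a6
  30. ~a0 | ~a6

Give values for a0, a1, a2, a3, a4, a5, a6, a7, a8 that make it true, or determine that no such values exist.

a0 = False; a1 = False; a2 = False; a3 = False; a4 = False; a5 = False; a6 = True; a7 = False; a8 = False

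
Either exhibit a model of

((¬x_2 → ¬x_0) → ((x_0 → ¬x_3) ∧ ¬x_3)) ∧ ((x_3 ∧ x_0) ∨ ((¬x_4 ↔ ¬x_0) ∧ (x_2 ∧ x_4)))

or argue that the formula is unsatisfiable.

x_0 = True; x_2 = False; x_3 = True; x_4 = False

  (¬x_2 → ¬x_0) → ((x_0 → ¬x_3) ∧ ¬x_3) = True
    ¬x_2 → ¬x_0 = False
      ¬x_2 = True
      ¬x_0 = False
    (x_0 → ¬x_3) ∧ ¬x_3 = False
      x_0 → ¬x_3 = False
        ¬x_3 = False
      ¬x_3 = False
  (x_3 ∧ x_0) ∨ ((¬x_4 ↔ ¬x_0) ∧ (x_2 ∧ x_4)) = True
    x_3 ∧ x_0 = True
    (¬x_4 ↔ ¬x_0) ∧ (x_2 ∧ x_4) = False
      ¬x_4 ↔ ¬x_0 = False
        ¬x_4 = True
        ¬x_0 = False
      x_2 ∧ x_4 = False
Both conjuncts True, so the formula holds.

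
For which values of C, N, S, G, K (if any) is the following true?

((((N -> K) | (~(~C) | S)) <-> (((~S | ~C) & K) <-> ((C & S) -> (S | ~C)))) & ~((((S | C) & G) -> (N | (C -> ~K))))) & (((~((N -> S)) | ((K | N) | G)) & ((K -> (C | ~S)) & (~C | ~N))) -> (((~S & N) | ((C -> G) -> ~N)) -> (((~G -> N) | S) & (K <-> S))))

The formula is unsatisfiable.

Case N = True: the conjunct ~((((S | C) & G) -> (N | (C -> ~K)))) becomes ~((((S | C) & G) -> True)) = False.
Case N = False: the formula simplifies to ((((~S | ~C) & K) <-> ((C & S) -> (S | ~C))) & ~((((S | C) & G) -> (C -> ~K)))) & (((K | G) & (K -> (C | ~S))) -> ((G | S) & (K <-> S))).
  C = True: simplifies to (((~S & K) <-> (S -> S)) & ~((G -> ~K))) & ((K | G) -> ((G | S) & (K <-> S))).
    S = True: the conjunct (~S & K) <-> (S -> S) becomes (False & K) <-> (True -> True) = False.
    S = False: simplifies to (K & ~((G -> ~K))) & ((K | G) -> (G & ~K)).
      K = True: the conjunct (K | G) -> (G & ~K) becomes (True | G) -> (G & False) = False.
      K = False: the conjunct K is False.
  C = False: the conjunct ~((((S | C) & G) -> (C -> ~K))) becomes ~(((S & G) -> True)) = False.
Both cases fail — unsatisfiable.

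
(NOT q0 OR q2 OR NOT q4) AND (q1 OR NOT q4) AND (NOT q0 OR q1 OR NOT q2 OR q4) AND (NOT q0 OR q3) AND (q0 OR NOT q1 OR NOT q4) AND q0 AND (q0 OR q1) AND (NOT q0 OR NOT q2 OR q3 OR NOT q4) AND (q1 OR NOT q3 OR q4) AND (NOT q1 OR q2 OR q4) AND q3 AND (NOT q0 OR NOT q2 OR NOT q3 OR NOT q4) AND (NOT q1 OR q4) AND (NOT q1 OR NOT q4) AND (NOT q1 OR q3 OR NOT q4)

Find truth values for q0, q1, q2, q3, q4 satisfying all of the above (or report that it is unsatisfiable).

Case q4 = True:
  (q1 OR NOT q4) forces q1 = True.
  Clause (NOT q1 OR NOT q4) is falsified — contradiction.
Case q4 = False:
  (q0) forces q0 = True.
  (NOT q0 OR q3) forces q3 = True.
  (q1 OR NOT q3 OR q4) forces q1 = True.
  Clause (NOT q1 OR q4) is falsified — contradiction.
Both cases fail, so the formula is unsatisfiable.

No satisfying assignment exists.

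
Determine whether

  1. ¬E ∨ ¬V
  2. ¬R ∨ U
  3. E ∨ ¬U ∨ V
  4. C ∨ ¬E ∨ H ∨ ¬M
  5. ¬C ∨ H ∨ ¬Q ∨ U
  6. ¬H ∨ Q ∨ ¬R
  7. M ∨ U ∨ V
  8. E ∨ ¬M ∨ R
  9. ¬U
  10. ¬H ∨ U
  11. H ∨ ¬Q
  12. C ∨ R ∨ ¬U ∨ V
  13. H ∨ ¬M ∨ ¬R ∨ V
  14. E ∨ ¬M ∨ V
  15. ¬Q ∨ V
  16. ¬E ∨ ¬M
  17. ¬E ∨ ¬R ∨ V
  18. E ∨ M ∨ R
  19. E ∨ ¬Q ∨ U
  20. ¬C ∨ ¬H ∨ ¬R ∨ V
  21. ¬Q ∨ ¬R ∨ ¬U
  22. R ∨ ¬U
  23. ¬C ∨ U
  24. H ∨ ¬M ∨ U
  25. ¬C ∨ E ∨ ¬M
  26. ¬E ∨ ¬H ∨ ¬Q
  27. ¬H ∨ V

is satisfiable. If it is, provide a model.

Case E = True:
  (¬E ∨ ¬V) forces V = False.
  (¬U) forces U = False.
  (¬R ∨ U) forces R = False.
  (M ∨ U ∨ V) forces M = True.
  Clause (¬E ∨ ¬M) is falsified — contradiction.
Case E = False:
  (¬U) forces U = False.
  (¬R ∨ U) forces R = False.
  (E ∨ ¬M ∨ R) forces M = False.
  Clause (E ∨ M ∨ R) is falsified — contradiction.
Both cases fail, so the formula is unsatisfiable.

UNSATISFIABLE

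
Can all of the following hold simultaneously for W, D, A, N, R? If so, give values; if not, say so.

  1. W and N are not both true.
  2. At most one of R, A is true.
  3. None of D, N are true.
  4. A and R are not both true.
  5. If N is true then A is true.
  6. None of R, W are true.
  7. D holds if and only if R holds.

W = False; D = False; A = True; N = False; R = False

  (1) W=F, N=F — not both ✓
  (2) {R, A}: 1 true — at most one ✓
  (3) {D, N}: 0 true — none ✓
  (4) A=T, R=F — not both ✓
  (5) N=F ⇒ A: vacuous ✓
  (6) {R, W}: 0 true — none ✓
  (7) D=F, R=F — same ✓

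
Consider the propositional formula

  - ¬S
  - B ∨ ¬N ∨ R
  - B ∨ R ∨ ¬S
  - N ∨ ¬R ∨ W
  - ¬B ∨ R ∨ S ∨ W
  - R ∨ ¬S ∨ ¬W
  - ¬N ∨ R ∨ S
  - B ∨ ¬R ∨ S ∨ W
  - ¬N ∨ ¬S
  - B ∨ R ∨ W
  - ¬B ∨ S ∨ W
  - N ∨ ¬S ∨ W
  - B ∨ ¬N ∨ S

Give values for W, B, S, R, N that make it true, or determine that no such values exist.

Unit clause (¬S) forces S = False.
Set W = True.
Set B = False.
  then (B ∨ ¬N ∨ S) forces N = False.
Set R = True.
All clauses satisfied.

W = True; B = False; S = False; R = True; N = False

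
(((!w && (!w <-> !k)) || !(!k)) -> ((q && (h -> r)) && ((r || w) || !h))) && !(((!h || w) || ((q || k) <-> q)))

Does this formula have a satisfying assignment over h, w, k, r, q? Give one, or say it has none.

Unsatisfiable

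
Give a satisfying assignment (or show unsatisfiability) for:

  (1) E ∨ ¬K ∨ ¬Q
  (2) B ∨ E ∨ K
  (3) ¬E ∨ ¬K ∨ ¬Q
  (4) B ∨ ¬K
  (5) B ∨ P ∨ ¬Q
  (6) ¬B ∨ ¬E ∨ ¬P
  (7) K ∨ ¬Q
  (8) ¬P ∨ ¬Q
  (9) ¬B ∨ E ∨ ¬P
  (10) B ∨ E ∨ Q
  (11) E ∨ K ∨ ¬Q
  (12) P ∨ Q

Q = False, P = True, E = True, K = False, B = False

Set Q = False.
  then (P ∨ Q) forces P = True.
Try E = False:
  (¬B ∨ E ∨ ¬P) forces B = False.
  clause (B ∨ E ∨ Q) is falsified — backtrack.
So E = True.
  then (¬B ∨ ¬E ∨ ¬P) forces B = False.
  then (B ∨ ¬K) forces K = False.
All clauses satisfied.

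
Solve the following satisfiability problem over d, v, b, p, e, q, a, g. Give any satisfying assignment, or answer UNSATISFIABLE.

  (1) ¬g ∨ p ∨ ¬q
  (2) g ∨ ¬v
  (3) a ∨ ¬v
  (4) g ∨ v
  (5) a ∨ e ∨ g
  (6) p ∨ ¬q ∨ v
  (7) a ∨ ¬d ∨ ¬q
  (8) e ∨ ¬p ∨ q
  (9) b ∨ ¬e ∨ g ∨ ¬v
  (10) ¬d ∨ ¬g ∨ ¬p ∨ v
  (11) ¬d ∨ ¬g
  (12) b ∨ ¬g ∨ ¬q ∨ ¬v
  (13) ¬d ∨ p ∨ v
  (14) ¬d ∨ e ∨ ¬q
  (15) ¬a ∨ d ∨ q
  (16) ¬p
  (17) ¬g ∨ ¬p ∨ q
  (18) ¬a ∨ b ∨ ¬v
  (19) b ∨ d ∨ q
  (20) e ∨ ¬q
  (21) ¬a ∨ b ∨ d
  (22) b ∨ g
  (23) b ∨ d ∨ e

Unit clause (¬p) forces p = False.
Set d = False.
Try v = True:
  (g ∨ ¬v) forces g = True.
  (¬g ∨ p ∨ ¬q) forces q = False.
  (a ∨ ¬v) forces a = True.
  clause (¬a ∨ d ∨ q) is falsified — backtrack.
So v = False.
  then (g ∨ v) forces g = True.
  then (p ∨ ¬q ∨ v) forces q = False.
  then (¬a ∨ d ∨ q) forces a = False.
  then (b ∨ d ∨ q) forces b = True.
Set e = True.
All clauses satisfied.

d=F; v=F; b=T; p=F; e=T; q=F; a=F; g=T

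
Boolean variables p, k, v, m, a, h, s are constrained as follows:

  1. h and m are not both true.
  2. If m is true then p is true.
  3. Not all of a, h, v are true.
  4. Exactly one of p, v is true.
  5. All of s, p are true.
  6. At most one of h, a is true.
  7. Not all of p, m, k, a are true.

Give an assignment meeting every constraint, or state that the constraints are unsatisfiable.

p = True; k = True; v = False; m = False; a = True; h = False; s = True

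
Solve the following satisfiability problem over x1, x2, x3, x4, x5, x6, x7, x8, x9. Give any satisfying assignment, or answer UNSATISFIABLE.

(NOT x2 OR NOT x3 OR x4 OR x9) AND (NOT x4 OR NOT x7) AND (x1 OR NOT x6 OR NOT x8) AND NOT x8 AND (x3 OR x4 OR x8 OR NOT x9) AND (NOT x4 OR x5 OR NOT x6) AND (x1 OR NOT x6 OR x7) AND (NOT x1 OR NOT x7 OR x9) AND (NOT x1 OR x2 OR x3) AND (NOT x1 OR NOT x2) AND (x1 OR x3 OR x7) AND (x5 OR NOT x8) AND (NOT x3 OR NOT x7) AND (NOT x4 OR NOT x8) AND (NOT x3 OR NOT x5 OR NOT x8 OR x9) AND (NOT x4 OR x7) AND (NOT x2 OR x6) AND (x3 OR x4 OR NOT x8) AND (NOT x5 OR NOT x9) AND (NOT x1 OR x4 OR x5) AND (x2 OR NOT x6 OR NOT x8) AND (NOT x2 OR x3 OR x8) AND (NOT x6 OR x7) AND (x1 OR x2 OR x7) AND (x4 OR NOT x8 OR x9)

x1: False; x2: False; x3: False; x4: False; x5: True; x6: False; x7: True; x8: False; x9: False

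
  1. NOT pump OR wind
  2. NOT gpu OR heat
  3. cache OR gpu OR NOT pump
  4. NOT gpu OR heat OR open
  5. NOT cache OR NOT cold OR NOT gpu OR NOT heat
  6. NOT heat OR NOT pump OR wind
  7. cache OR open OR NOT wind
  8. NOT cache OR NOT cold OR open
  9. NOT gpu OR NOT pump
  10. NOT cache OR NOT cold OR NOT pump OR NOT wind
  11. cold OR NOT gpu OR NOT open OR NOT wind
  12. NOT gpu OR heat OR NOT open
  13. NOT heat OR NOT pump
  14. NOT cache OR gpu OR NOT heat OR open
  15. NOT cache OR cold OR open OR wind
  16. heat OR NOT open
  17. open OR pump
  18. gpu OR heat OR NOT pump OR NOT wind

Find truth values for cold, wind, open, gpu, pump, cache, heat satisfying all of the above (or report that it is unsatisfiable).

Set cold = True.
Set wind = True.
Try open = False:
  (cache OR open OR NOT wind) forces cache = True.
  clause (NOT cache OR NOT cold OR open) is falsified — backtrack.
So open = True.
  then (heat OR NOT open) forces heat = True.
  then (NOT heat OR NOT pump) forces pump = False.
Set gpu = False.
Set cache = True.
All clauses satisfied.

cold=T, wind=T, open=T, gpu=F, pump=F, cache=T, heat=T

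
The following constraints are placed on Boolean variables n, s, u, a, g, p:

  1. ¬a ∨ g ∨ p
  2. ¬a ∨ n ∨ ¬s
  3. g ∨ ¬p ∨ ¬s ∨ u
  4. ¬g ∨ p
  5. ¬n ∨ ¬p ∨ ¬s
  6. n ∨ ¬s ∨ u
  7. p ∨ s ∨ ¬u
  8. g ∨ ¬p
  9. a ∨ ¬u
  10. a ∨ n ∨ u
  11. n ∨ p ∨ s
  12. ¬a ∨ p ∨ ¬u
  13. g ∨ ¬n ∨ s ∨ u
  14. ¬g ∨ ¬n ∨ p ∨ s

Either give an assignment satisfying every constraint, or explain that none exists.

n = True, s = False, u = False, a = True, g = True, p = True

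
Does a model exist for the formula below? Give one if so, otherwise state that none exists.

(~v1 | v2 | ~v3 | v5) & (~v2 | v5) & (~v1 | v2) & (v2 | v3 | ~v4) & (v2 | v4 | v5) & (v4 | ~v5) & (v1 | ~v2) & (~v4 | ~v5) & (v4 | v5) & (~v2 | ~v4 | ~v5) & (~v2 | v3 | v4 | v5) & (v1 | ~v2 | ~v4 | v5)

Try v1 = True:
  (~v1 | v2) forces v2 = True.
  (~v2 | v5) forces v5 = True.
  (v4 | ~v5) forces v4 = True.
  clause (~v4 | ~v5) is falsified — backtrack.
So v1 = False.
  then (v1 | ~v2) forces v2 = False.
Try v3 = False:
  (v2 | v3 | ~v4) forces v4 = False.
  (v2 | v4 | v5) forces v5 = True.
  clause (v4 | ~v5) is falsified — backtrack.
So v3 = True.
Set v4 = True.
  then (~v4 | ~v5) forces v5 = False.
All clauses satisfied.

v1: False, v2: False, v3: True, v4: True, v5: False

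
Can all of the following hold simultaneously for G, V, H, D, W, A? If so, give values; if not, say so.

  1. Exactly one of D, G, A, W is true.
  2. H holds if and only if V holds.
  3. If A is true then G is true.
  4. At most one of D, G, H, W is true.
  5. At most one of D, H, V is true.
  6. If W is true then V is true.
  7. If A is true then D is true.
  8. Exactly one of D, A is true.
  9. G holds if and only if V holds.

G = False; V = False; H = False; D = True; W = False; A = False

  (1) {D, G, A, W}: 1 true — exactly one ✓
  (2) H=F, V=F — same ✓
  (3) A=F ⇒ G: vacuous ✓
  (4) {D, G, H, W}: 1 true — at most one ✓
  (5) {D, H, V}: 1 true — at most one ✓
  (6) W=F ⇒ V: vacuous ✓
  (7) A=F ⇒ D: vacuous ✓
  (8) {D, A}: 1 true — exactly one ✓
  (9) G=F, V=F — same ✓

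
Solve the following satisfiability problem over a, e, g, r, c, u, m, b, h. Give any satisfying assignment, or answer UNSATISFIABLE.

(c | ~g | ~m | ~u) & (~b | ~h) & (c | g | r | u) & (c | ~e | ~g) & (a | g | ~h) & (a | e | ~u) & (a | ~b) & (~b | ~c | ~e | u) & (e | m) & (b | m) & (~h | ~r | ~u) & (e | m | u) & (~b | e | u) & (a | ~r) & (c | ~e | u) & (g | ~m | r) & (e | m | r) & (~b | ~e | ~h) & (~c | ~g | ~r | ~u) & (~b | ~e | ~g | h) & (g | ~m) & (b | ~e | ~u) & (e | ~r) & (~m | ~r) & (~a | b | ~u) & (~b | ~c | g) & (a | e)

a=T, e=F, g=T, r=F, c=F, u=F, m=T, b=F, h=T

Set a = True.
Set e = False.
  then (e | m) forces m = True.
  then (g | ~m) forces g = True.
  then (e | ~r) forces r = False.
Set c = False.
  then (c | ~g | ~m | ~u) forces u = False.
  then (~b | e | u) forces b = False.
Set h = True.
All clauses satisfied.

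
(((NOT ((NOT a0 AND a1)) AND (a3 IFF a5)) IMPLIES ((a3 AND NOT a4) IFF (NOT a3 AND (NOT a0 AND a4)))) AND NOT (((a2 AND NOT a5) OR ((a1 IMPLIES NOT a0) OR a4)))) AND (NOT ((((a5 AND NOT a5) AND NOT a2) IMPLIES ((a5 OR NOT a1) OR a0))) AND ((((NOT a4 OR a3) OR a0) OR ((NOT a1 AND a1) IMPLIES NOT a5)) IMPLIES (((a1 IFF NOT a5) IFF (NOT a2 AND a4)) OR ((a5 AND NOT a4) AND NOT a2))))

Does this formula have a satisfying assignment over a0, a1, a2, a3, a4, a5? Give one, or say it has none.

Unsatisfiable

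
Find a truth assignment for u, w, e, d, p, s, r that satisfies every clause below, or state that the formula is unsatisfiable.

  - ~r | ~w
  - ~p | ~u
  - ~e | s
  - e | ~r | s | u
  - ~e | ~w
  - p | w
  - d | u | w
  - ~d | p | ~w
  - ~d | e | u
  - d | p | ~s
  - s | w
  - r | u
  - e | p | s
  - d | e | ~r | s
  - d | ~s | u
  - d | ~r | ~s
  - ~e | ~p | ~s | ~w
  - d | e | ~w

u=F, w=F, e=T, d=T, p=T, s=T, r=T

Set u = False.
  then (r | u) forces r = True.
  then (~r | ~w) forces w = False.
  then (p | w) forces p = True.
  then (d | u | w) forces d = True.
  then (~d | e | u) forces e = True.
  then (s | w) forces s = True.
All clauses satisfied.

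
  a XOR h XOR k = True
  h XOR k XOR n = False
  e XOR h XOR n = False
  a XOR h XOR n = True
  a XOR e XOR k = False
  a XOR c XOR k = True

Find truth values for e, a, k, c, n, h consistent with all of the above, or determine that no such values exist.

e: True; a: False; k: True; c: False; n: True; h: False

a XOR h XOR k = F XOR F XOR T = True ✓
h XOR k XOR n = F XOR T XOR T = False ✓
e XOR h XOR n = T XOR F XOR T = False ✓
a XOR h XOR n = F XOR F XOR T = True ✓
a XOR e XOR k = F XOR T XOR T = False ✓
a XOR c XOR k = F XOR F XOR T = True ✓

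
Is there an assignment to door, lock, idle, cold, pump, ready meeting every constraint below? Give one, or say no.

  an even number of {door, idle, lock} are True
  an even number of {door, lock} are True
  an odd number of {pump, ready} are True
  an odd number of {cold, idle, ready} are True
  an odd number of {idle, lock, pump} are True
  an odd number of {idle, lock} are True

door=T, lock=T, idle=F, cold=F, pump=F, ready=T

{door, idle, lock}: 2 true → even ✓
{door, lock}: 2 true → even ✓
{pump, ready}: 1 true → odd ✓
{cold, idle, ready}: 1 true → odd ✓
{idle, lock, pump}: 1 true → odd ✓
{idle, lock}: 1 true → odd ✓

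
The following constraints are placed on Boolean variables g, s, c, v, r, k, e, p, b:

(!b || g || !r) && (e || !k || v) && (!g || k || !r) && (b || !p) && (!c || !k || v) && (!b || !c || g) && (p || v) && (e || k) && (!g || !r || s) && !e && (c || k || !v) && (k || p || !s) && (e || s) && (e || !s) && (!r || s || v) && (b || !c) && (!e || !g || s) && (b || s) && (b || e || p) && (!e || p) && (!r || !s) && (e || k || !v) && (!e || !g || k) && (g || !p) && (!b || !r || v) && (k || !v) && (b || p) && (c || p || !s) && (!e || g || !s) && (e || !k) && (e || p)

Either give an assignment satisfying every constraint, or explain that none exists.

Unsatisfiable — no assignment works.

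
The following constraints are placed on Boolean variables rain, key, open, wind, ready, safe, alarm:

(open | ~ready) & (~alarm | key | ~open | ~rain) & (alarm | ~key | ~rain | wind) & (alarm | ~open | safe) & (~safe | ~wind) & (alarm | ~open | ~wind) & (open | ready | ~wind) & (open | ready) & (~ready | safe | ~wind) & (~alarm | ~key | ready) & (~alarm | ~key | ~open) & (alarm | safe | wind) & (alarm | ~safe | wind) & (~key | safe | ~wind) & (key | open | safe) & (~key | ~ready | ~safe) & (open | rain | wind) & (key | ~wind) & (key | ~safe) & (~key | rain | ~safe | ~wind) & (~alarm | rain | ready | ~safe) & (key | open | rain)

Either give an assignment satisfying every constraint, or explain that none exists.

rain=F; key=F; open=T; wind=F; ready=F; safe=F; alarm=T

Set rain = False.
Set key = False.
  then (key | ~wind) forces wind = False.
  then (key | ~safe) forces safe = False.
  then (key | open | rain) forces open = True.
  then (alarm | ~open | safe) forces alarm = True.
Set ready = False.
All clauses satisfied.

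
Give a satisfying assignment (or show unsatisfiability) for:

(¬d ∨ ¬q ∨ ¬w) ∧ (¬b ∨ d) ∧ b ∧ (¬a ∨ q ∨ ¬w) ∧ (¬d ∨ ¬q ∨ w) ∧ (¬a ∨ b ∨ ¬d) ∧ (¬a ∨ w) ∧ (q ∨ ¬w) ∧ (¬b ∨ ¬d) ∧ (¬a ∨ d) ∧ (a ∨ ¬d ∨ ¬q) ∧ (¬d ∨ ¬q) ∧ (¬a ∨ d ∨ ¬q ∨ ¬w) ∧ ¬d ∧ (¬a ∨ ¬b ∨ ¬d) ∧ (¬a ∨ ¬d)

No satisfying assignment exists.

Case d = True:
  Clause (¬d) is falsified — contradiction.
Case d = False:
  (¬b ∨ d) forces b = False.
  Clause (b) is falsified — contradiction.
Both cases fail, so the formula is unsatisfiable.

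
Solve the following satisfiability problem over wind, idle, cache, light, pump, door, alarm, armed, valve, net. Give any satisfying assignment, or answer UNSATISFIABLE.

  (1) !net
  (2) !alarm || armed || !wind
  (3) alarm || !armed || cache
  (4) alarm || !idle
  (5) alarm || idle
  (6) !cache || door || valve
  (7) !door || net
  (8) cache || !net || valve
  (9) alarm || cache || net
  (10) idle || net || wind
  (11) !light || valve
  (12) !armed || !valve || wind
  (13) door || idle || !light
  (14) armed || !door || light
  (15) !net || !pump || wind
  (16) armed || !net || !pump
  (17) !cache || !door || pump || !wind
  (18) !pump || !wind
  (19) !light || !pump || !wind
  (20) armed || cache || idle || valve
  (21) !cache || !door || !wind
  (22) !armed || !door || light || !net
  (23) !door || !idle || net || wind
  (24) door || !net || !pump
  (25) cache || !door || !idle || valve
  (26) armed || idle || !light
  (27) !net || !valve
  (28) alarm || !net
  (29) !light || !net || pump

Unit clause (!net) forces net = False.
In (!door || net) only !door is left, so door = False.
Set wind = True.
  then (!pump || !wind) forces pump = False.
Set idle = True.
  then (alarm || !idle) forces alarm = True.
  then (!alarm || armed || !wind) forces armed = True.
Set cache = False.
Set light = True.
  then (!light || valve) forces valve = True.
All clauses satisfied.

wind = True, idle = True, cache = False, light = True, pump = False, door = False, alarm = True, armed = True, valve = True, net = False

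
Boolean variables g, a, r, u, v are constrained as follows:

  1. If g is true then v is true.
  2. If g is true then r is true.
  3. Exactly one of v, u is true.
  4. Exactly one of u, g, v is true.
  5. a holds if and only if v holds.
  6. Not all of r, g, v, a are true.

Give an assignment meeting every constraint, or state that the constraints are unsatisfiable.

g = False, a = True, r = True, u = False, v = True

  (1) g=F ⇒ v: vacuous ✓
  (2) g=F ⇒ r: vacuous ✓
  (3) {v, u}: 1 true — exactly one ✓
  (4) {u, g, v}: 1 true — exactly one ✓
  (5) a=T, v=T — same ✓
  (6) {r, g, v, a}: 3/4 true — not all ✓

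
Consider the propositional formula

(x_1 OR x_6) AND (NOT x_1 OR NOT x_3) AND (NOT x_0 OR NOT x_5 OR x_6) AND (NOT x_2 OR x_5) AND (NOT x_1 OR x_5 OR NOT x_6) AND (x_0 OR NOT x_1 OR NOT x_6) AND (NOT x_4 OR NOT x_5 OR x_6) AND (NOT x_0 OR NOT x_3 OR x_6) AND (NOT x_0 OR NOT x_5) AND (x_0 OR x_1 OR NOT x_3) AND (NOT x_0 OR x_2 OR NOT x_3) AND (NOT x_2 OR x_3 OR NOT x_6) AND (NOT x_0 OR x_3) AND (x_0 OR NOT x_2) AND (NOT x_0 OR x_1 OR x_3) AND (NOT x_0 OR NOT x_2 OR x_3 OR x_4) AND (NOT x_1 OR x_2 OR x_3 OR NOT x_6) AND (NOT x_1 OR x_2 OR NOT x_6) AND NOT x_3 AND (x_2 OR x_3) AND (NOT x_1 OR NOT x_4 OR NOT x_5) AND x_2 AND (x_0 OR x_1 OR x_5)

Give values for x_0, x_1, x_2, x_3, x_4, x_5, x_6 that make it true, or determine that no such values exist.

Case x_2 = True:
  (NOT x_2 OR x_5) forces x_5 = True.
  (NOT x_0 OR NOT x_5) forces x_0 = False.
  Clause (x_0 OR NOT x_2) is falsified — contradiction.
Case x_2 = False:
  Clause (x_2) is falsified — contradiction.
Both cases fail, so the formula is unsatisfiable.

The formula is unsatisfiable.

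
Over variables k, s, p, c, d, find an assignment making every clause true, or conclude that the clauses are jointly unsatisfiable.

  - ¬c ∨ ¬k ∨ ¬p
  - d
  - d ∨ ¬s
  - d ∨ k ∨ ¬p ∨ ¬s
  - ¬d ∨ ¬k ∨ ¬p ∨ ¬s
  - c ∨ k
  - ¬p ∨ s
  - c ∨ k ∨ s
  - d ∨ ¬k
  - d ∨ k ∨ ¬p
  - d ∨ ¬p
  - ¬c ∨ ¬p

k=F, s=F, p=F, c=T, d=T

Unit clause (d) forces d = True.
Set k = False.
  then (c ∨ k) forces c = True.
  then (¬c ∨ ¬p) forces p = False.
Set s = False.
All clauses satisfied.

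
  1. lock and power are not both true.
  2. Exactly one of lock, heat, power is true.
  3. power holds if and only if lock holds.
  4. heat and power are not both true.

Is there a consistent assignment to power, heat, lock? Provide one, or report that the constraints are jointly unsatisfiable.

power = False, heat = True, lock = False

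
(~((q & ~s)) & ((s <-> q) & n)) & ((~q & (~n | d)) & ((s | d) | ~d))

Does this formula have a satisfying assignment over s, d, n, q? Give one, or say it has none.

s = False, d = True, n = True, q = False

  ~((q & ~s)) & ((s <-> q) & n) = True
    ~((q & ~s)) = True
      q & ~s = False
        ~s = True
    (s <-> q) & n = True
      s <-> q = True
  (~q & (~n | d)) & ((s | d) | ~d) = True
    ~q & (~n | d) = True
      ~q = True
      ~n | d = True
        ~n = False
    (s | d) | ~d = True
      s | d = True
      ~d = False
Both conjuncts True, so the formula holds.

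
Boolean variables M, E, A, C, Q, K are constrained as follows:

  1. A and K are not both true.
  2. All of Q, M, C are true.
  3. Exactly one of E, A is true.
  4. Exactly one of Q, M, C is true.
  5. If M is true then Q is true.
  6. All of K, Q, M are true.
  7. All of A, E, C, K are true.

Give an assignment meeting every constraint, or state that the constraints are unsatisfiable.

Case M = True:
  (2) forces Q = True.
  Constraint (4) is violated (Q=T, M=T) — contradiction.
Case M = False:
  Constraint (2) is violated (M=F) — contradiction.
Both cases fail — unsatisfiable.

The formula is unsatisfiable.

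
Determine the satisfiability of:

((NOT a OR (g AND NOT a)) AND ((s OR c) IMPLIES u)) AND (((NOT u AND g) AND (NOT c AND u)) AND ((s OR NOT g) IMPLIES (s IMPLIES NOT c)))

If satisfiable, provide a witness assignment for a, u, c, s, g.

Unsatisfiable

Case u = True: the conjunct NOT u is False.
Case u = False: the conjunct u is False.
Both cases fail — unsatisfiable.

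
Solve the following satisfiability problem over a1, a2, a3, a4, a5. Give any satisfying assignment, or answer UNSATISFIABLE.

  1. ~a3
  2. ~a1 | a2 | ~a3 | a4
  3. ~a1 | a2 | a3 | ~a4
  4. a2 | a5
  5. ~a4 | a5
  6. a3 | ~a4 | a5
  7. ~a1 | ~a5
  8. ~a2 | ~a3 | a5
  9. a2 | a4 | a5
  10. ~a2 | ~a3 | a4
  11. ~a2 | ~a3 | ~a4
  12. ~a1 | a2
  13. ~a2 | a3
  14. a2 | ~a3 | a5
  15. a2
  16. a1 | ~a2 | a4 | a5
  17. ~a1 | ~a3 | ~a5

Case a2 = True:
  (~a3) forces a3 = False.
  Clause (~a2 | a3) is falsified — contradiction.
Case a2 = False:
  Clause (a2) is falsified — contradiction.
Both cases fail, so the formula is unsatisfiable.

Unsatisfiable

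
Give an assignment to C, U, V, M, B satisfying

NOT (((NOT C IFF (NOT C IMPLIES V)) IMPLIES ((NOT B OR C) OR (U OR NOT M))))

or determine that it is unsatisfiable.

C = False, U = False, V = True, M = True, B = True

  NOT (((NOT C IFF (NOT C IMPLIES V)) IMPLIES ((NOT B OR C) OR (U OR NOT M)))) = True
    (NOT C IFF (NOT C IMPLIES V)) IMPLIES ((NOT B OR C) OR (U OR NOT M)) = False
      NOT C IFF (NOT C IMPLIES V) = True
        NOT C = True
        NOT C IMPLIES V = True
          NOT C = True
      (NOT B OR C) OR (U OR NOT M) = False
        NOT B OR C = False
          NOT B = False
        U OR NOT M = False
          NOT M = False
The formula evaluates to True.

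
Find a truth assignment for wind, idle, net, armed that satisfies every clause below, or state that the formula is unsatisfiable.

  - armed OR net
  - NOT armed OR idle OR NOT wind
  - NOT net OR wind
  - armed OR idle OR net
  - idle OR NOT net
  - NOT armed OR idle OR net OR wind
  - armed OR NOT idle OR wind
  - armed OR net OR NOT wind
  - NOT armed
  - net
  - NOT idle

Case idle = True:
  Clause (NOT idle) is falsified — contradiction.
Case idle = False:
  (idle OR NOT net) forces net = False.
  Clause (net) is falsified — contradiction.
Both cases fail, so the formula is unsatisfiable.

The formula is unsatisfiable.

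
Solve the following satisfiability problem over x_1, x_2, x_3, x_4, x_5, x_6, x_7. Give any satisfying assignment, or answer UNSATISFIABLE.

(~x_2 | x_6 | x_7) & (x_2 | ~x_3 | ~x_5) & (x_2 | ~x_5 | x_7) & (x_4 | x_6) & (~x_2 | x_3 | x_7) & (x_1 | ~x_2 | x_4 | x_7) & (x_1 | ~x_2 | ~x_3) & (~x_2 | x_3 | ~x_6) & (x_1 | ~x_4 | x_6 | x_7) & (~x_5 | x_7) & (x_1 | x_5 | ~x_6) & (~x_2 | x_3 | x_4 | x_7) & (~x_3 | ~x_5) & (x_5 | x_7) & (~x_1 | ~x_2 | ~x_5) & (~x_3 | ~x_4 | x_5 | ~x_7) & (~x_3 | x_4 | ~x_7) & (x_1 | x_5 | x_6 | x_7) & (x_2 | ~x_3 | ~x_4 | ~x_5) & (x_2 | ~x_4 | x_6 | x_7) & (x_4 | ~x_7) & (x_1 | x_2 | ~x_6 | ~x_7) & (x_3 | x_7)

Set x_1 = True.
Set x_2 = True.
  then (~x_1 | ~x_2 | ~x_5) forces x_5 = False.
  then (x_5 | x_7) forces x_7 = True.
  then (x_4 | ~x_7) forces x_4 = True.
  then (~x_3 | ~x_4 | x_5 | ~x_7) forces x_3 = False.
  then (~x_2 | x_3 | ~x_6) forces x_6 = False.
All clauses satisfied.

x_1 = True; x_2 = True; x_3 = False; x_4 = True; x_5 = False; x_6 = False; x_7 = True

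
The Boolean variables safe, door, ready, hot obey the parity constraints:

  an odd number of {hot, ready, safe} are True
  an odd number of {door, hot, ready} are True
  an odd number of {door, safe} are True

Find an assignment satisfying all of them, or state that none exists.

Unsatisfiable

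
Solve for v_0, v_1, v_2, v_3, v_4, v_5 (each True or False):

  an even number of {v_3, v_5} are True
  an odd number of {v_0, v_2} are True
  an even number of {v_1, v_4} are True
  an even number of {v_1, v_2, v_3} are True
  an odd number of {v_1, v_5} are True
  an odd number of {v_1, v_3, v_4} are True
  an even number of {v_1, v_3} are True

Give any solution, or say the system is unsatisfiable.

No satisfying assignment exists.

Adding constraints 1, 5, 7 mod 2: every variable appears an even number of times on the left, so the left side is 0.
But the right sides sum to 1 (mod 2). 0 ≠ 1 — the system is inconsistent.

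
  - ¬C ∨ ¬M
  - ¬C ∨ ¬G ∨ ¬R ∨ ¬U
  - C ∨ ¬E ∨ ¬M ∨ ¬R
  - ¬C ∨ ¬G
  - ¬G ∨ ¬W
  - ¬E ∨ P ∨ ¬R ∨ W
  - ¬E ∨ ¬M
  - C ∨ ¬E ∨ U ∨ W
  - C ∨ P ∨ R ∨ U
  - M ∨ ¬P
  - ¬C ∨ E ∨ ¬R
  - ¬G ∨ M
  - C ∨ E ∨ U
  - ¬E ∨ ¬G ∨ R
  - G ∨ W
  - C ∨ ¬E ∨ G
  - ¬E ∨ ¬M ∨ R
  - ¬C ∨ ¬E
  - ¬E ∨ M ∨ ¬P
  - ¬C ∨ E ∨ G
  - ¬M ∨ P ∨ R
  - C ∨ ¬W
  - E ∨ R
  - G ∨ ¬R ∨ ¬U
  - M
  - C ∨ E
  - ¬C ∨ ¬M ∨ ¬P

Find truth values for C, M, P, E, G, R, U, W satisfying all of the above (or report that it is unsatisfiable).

Unsatisfiable — no assignment works.

Case M = True:
  (¬C ∨ ¬M) forces C = False.
  (¬E ∨ ¬M) forces E = False.
  Clause (C ∨ E) is falsified — contradiction.
Case M = False:
  Clause (M) is falsified — contradiction.
Both cases fail, so the formula is unsatisfiable.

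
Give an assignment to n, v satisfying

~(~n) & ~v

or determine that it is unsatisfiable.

n = True; v = False

  ~(~n) = True
    ~n = False
  ~v = True
Both conjuncts True, so the formula holds.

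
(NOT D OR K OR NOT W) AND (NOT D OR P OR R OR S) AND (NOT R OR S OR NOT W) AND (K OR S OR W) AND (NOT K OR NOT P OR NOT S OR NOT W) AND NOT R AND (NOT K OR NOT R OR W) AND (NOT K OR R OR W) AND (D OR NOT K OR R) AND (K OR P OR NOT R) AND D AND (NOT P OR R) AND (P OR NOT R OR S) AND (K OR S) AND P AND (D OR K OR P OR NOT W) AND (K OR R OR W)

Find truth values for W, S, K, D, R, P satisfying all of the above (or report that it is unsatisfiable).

Unsatisfiable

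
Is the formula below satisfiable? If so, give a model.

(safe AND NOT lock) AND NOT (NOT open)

safe = True, lock = False, open = True

  safe AND NOT lock = True
    NOT lock = True
  NOT (NOT open) = True
    NOT open = False
Both conjuncts True, so the formula holds.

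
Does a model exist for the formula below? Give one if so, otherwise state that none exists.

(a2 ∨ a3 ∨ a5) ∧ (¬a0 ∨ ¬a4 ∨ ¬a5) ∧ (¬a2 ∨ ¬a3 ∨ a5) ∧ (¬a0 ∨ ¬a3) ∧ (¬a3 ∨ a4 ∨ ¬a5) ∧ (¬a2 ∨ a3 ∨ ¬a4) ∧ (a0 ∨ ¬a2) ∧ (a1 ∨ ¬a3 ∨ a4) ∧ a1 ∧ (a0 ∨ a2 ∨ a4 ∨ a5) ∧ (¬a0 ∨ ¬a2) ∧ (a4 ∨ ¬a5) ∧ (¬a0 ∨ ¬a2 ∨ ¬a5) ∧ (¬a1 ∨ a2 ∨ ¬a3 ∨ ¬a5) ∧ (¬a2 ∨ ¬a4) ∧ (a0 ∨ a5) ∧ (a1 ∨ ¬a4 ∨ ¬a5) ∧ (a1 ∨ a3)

Unit clause (a1) forces a1 = True.
Set a0 = False.
  then (a0 ∨ ¬a2) forces a2 = False.
  then (a0 ∨ a5) forces a5 = True.
  then (a4 ∨ ¬a5) forces a4 = True.
  then (¬a1 ∨ a2 ∨ ¬a3 ∨ ¬a5) forces a3 = False.
All clauses satisfied.

a0 = False; a1 = True; a2 = False; a3 = False; a4 = True; a5 = True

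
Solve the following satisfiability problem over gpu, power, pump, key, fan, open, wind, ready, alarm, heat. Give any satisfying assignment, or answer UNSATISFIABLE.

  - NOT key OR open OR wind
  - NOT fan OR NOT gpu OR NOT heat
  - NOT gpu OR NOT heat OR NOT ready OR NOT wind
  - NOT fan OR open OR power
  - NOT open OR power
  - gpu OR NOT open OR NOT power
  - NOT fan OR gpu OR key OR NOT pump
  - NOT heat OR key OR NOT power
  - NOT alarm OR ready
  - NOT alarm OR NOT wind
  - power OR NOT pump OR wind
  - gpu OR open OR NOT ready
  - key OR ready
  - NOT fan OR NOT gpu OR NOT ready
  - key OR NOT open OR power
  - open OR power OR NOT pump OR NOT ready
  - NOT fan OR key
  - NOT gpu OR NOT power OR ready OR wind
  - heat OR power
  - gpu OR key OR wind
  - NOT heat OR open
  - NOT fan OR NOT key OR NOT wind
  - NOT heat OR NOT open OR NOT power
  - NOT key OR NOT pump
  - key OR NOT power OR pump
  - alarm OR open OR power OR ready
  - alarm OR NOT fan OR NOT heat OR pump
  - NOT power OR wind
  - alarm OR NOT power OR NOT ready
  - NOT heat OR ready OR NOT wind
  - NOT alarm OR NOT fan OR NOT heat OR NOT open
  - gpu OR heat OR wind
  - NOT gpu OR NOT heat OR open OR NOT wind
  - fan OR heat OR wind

Set gpu = True.
Try power = False:
  (NOT open OR power) forces open = False.
  (NOT fan OR open OR power) forces fan = False.
  (heat OR power) forces heat = True.
  clause (NOT heat OR open) is falsified — backtrack.
So power = True.
  then (NOT power OR wind) forces wind = True.
  then (NOT alarm OR NOT wind) forces alarm = False.
  then (alarm OR NOT power OR NOT ready) forces ready = False.
  then (NOT heat OR ready OR NOT wind) forces heat = False.
  then (key OR ready) forces key = True.
  then (NOT fan OR NOT key OR NOT wind) forces fan = False.
  then (NOT key OR NOT pump) forces pump = False.
Set open = True.
All clauses satisfied.

gpu = True, power = True, pump = False, key = True, fan = False, open = True, wind = True, ready = False, alarm = False, heat = False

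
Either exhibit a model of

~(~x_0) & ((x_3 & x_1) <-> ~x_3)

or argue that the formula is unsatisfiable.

x_0=T, x_1=F, x_3=T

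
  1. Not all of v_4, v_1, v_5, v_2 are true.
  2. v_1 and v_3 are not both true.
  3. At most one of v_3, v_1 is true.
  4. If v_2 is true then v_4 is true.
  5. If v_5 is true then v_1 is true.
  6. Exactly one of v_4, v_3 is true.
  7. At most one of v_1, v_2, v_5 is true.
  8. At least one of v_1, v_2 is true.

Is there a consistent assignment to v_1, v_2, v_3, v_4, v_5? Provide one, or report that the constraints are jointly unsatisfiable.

v_1: True; v_2: False; v_3: False; v_4: True; v_5: False

  (1) {v_4, v_1, v_5, v_2}: 2/4 true — not all ✓
  (2) v_1=T, v_3=F — not both ✓
  (3) {v_3, v_1}: 1 true — at most one ✓
  (4) v_2=F ⇒ v_4: vacuous ✓
  (5) v_5=F ⇒ v_1: vacuous ✓
  (6) {v_4, v_3}: 1 true — exactly one ✓
  (7) {v_1, v_2, v_5}: 1 true — at most one ✓
  (8) {v_1, v_2}: 1 true — at least one ✓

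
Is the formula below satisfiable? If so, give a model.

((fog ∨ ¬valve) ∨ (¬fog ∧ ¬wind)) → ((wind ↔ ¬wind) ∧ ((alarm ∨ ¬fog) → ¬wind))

fog=F, valve=T, wind=T, alarm=F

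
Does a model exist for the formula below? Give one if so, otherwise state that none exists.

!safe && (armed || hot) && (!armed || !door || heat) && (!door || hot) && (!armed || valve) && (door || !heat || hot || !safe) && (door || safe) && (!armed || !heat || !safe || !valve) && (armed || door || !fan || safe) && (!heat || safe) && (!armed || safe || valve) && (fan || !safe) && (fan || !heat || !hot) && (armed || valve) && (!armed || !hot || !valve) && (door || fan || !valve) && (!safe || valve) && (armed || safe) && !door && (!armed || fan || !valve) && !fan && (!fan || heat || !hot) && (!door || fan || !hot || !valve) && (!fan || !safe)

The formula is unsatisfiable.

Case door = True:
  Clause (!door) is falsified — contradiction.
Case door = False:
  (!safe) forces safe = False.
  Clause (door || safe) is falsified — contradiction.
Both cases fail, so the formula is unsatisfiable.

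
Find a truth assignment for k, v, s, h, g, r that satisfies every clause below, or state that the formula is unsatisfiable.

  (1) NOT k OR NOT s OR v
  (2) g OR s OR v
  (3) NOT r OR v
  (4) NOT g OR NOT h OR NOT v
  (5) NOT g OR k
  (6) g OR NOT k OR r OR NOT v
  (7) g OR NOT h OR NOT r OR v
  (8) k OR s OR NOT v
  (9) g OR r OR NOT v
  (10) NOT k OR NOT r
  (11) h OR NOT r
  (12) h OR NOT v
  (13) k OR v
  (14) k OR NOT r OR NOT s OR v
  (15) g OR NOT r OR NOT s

k = True, v = False, s = False, h = False, g = True, r = False

Try k = False:
  (NOT g OR k) forces g = False.
  (k OR v) forces v = True.
  (k OR s OR NOT v) forces s = True.
  (g OR r OR NOT v) forces r = True.
  clause (g OR NOT r OR NOT s) is falsified — backtrack.
So k = True.
  then (NOT k OR NOT r) forces r = False.
Try v = True:
  (g OR NOT k OR r OR NOT v) forces g = True.
  (NOT g OR NOT h OR NOT v) forces h = False.
  clause (h OR NOT v) is falsified — backtrack.
So v = False.
  then (NOT k OR NOT s OR v) forces s = False.
  then (g OR s OR v) forces g = True.
Set h = False.
All clauses satisfied.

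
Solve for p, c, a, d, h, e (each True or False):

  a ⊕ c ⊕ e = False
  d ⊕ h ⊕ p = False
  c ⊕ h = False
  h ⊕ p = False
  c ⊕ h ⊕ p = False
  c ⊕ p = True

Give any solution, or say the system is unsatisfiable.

Unsatisfiable — no assignment works.

Adding constraints 3, 4, 6 mod 2: every variable appears an even number of times on the left, so the left side is 0.
But the right sides sum to 1 (mod 2). 0 ≠ 1 — the system is inconsistent.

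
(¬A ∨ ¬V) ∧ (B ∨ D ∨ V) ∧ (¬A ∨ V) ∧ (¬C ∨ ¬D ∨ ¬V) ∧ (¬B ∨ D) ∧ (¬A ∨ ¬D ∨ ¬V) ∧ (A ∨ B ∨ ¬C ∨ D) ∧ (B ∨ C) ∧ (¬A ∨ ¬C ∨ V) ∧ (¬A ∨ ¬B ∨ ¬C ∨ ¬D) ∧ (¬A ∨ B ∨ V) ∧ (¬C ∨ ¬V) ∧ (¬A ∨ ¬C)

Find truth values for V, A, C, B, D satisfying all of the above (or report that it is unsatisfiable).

V: False, A: False, C: False, B: True, D: True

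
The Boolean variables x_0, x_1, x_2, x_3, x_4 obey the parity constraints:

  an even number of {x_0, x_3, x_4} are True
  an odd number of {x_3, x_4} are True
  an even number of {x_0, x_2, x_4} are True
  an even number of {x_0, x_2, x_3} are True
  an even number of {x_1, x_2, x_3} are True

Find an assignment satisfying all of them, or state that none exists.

UNSATISFIABLE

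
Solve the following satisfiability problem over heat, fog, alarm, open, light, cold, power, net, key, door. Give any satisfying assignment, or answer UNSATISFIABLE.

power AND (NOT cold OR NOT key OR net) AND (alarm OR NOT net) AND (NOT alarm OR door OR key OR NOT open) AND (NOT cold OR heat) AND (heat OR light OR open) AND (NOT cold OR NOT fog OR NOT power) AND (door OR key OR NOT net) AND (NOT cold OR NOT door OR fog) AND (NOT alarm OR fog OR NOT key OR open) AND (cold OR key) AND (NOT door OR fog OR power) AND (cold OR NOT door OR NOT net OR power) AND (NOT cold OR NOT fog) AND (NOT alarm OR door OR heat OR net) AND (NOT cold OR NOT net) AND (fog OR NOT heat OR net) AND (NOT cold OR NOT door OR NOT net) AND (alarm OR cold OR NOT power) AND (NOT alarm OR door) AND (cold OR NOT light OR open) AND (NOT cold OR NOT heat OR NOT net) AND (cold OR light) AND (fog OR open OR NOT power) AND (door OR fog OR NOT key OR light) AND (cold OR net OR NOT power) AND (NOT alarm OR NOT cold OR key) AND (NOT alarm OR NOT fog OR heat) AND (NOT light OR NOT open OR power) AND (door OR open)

heat = False, fog = False, alarm = True, open = True, light = True, cold = False, power = True, net = True, key = True, door = True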